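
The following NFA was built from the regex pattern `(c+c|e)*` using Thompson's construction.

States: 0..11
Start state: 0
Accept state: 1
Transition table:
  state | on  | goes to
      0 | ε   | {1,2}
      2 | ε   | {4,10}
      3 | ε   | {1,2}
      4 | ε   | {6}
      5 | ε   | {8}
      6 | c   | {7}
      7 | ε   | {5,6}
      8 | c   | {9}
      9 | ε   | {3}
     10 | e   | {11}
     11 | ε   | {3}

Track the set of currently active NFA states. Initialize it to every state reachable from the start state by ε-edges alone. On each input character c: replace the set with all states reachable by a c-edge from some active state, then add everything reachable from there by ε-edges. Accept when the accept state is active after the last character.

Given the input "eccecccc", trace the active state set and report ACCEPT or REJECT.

Answer: ACCEPT

Derivation:
S₀ = ε-closure({0}) = {0,1,2,4,6,10}
'e' @ 1: {1,2,3,4,6,10,11}  [accepting]
'c' @ 2: {5,6,7,8}
'c' @ 3: {1,2,3,4,5,6,7,8,9,10}  [accepting]
'e' @ 4: {1,2,3,4,6,10,11}  [accepting]
'c' @ 5: {5,6,7,8}
'c' @ 6: {1,2,3,4,5,6,7,8,9,10}  [accepting]
'c' @ 7: {1,2,3,4,5,6,7,8,9,10}  [accepting]
'c' @ 8: {1,2,3,4,5,6,7,8,9,10}  [accepting]
final: {1,2,3,4,5,6,7,8,9,10}; accept 1 in set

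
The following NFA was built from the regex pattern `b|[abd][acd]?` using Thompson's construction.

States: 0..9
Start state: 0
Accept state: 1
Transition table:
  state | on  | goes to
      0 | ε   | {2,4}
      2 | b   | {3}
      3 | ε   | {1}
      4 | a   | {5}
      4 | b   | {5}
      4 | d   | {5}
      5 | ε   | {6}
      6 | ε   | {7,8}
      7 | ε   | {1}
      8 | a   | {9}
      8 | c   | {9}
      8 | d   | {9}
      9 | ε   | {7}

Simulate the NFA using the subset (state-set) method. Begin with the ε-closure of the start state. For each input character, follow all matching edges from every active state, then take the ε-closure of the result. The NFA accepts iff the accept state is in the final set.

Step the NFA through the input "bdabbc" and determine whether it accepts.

Answer: REJECT

Steps:
initial (ε-close {0}): {0,2,4}
'b' @ 1: {1,3,5,6,7,8}  [accepting]
'd' @ 2: {1,7,9}  [accepting]
'a' @ 3: {}  — state set empty
rest 'bbc' ignored (set empty)
after full input: {}  (accept=1 not in)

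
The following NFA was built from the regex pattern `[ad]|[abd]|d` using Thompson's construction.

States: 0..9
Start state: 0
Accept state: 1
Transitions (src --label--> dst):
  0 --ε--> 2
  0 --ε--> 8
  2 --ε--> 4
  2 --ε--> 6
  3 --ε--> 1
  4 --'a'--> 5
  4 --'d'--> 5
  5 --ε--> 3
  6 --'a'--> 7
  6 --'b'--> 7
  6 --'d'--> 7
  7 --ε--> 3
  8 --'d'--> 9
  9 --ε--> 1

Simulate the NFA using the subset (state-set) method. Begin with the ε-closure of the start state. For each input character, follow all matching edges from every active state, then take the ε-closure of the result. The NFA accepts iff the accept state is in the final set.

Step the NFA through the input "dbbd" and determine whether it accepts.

initial (ε-close {0}): {0,2,4,6,8}
'd' @ 1: {1,3,5,7,9}  (accept∈set)
'b' @ 2: {}  — no active states
rest 'bd' ignored (set empty)
after full input: {}  (accept=1 not in)

Answer: REJECT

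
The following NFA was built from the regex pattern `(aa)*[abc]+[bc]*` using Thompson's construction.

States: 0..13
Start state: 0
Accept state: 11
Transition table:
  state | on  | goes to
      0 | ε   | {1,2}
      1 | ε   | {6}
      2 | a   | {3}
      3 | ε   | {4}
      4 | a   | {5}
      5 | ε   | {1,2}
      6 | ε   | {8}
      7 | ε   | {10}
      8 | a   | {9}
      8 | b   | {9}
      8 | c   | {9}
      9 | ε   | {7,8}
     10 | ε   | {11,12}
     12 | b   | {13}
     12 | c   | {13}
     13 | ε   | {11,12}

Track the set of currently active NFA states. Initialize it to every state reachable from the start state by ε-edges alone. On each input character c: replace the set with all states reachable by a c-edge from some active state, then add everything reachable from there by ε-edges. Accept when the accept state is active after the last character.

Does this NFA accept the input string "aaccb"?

Answer: ACCEPT

Trace:
initial (ε-close {0}): {0,1,2,6,8}
'a' @ 1: {3,4,7,8,9,10,11,12}  (accept∈set)
'a' @ 2: {1,2,5,6,7,8,9,10,11,12}  (accept∈set)
'c' @ 3: {7,8,9,10,11,12,13}  (accept∈set)
'c' @ 4: {7,8,9,10,11,12,13}  (accept∈set)
'b' @ 5: {7,8,9,10,11,12,13}  (accept∈set)
final: {7,8,9,10,11,12,13}; accept 11 in set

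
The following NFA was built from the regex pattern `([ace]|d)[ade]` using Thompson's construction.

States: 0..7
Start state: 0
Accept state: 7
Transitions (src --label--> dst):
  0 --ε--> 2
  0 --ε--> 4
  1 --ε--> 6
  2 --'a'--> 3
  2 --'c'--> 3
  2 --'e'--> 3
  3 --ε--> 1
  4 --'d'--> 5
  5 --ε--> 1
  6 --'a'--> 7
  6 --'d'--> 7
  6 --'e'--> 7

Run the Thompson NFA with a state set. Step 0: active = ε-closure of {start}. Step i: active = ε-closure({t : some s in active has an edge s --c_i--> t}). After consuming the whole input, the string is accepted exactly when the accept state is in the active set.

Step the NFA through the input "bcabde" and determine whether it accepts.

initial (ε-close {0}): {0,2,4}
'b' @ 1: {}  — no active states
rest 'cabde' ignored (set empty)
final: {}; accept 7 not in set

Answer: REJECT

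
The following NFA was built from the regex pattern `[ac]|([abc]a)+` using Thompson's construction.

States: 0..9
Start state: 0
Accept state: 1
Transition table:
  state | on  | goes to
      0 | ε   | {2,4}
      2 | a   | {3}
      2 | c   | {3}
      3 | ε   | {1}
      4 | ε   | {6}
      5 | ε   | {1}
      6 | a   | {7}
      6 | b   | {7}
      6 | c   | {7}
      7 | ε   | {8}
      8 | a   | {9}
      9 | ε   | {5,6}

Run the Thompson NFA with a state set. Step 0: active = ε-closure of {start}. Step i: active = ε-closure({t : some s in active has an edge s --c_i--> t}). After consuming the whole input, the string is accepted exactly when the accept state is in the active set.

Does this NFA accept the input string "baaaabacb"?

Answer: REJECT

Steps:
start: ε-closure({0}) = {0,2,4,6}
'b' @ 1: {7,8}
'a' @ 2: {1,5,6,9}  [accepting]
'a' @ 3: {7,8}
'a' @ 4: {1,5,6,9}  [accepting]
'a' @ 5: {7,8}
'b' @ 6: {}  — state set empty
rest 'acb' ignored (set empty)
end set {} — state 1 not in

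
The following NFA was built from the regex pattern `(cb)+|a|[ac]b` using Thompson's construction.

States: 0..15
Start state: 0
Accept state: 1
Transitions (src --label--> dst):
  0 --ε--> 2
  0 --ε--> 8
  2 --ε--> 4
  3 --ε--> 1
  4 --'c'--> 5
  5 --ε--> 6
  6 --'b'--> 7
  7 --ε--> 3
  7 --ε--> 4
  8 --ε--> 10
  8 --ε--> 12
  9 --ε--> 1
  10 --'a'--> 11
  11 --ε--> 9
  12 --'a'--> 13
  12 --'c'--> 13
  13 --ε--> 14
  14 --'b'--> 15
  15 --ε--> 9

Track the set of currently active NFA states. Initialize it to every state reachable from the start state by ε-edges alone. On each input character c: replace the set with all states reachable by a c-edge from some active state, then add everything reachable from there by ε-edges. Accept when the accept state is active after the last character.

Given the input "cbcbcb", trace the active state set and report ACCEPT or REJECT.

Answer: ACCEPT

Trace:
S₀ = ε-closure({0}) = {0,2,4,8,10,12}
'c' @ 1: {5,6,13,14}
'b' @ 2: {1,3,4,7,9,15}  (accept∈set)
'c' @ 3: {5,6}
'b' @ 4: {1,3,4,7}  (accept∈set)
'c' @ 5: {5,6}
'b' @ 6: {1,3,4,7}  (accept∈set)
final: {1,3,4,7}; accept 1 in set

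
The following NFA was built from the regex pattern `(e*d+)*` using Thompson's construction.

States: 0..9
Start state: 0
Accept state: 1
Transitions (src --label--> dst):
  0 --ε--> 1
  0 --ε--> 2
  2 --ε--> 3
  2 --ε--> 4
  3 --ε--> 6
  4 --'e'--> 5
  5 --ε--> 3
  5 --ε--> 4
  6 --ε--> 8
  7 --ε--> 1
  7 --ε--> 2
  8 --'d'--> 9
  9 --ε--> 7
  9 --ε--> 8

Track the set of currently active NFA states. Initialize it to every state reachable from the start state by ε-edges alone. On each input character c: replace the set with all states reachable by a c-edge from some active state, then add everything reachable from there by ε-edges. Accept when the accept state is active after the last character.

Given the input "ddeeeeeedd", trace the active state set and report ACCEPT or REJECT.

Answer: ACCEPT

Trace:
initial (ε-close {0}): {0,1,2,3,4,6,8}
'd' @ 1: {1,2,3,4,6,7,8,9}  (accept∈set)
'd' @ 2: {1,2,3,4,6,7,8,9}  (accept∈set)
'e' @ 3: {3,4,5,6,8}
'e' @ 4: {3,4,5,6,8}
'e' @ 5: {3,4,5,6,8}
'e' @ 6: {3,4,5,6,8}
'e' @ 7: {3,4,5,6,8}
'e' @ 8: {3,4,5,6,8}
'd' @ 9: {1,2,3,4,6,7,8,9}  (accept∈set)
'd' @ 10: {1,2,3,4,6,7,8,9}  (accept∈set)
end set {1,2,3,4,6,7,8,9} — state 1 in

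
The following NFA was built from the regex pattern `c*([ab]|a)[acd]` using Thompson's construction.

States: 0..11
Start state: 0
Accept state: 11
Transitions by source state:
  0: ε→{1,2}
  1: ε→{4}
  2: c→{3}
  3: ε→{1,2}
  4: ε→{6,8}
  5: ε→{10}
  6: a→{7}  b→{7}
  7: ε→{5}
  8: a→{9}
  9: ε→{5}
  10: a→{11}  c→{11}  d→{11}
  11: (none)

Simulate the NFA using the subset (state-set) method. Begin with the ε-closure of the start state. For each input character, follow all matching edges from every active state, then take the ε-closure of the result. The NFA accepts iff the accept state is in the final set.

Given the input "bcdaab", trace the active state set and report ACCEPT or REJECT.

S₀ = ε-closure({0}) = {0,1,2,4,6,8}
'b' @ 1: {5,7,10}
'c' @ 2: {11}  (accept∈set)
'd' @ 3: {}  — dead — no transitions
rest 'aab' ignored (set empty)
final: {}; accept 11 not in set

Answer: REJECT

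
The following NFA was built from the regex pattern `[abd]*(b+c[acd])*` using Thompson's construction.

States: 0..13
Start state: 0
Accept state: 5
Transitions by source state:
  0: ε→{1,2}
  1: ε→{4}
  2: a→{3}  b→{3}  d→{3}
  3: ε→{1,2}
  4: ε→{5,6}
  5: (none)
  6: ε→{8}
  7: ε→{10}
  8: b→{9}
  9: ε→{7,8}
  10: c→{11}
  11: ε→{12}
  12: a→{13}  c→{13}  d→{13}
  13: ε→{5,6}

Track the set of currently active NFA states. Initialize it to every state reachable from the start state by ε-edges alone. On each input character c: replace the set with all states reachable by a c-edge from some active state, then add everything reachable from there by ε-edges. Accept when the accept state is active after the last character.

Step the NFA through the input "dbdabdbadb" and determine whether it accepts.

start: ε-closure({0}) = {0,1,2,4,5,6,8}
'd' @ 1: {1,2,3,4,5,6,8}  (accept∈set)
'b' @ 2: {1,2,3,4,5,6,7,8,9,10}  (accept∈set)
'd' @ 3: {1,2,3,4,5,6,8}  (accept∈set)
'a' @ 4: {1,2,3,4,5,6,8}  (accept∈set)
'b' @ 5: {1,2,3,4,5,6,7,8,9,10}  (accept∈set)
'd' @ 6: {1,2,3,4,5,6,8}  (accept∈set)
'b' @ 7: {1,2,3,4,5,6,7,8,9,10}  (accept∈set)
'a' @ 8: {1,2,3,4,5,6,8}  (accept∈set)
'd' @ 9: {1,2,3,4,5,6,8}  (accept∈set)
'b' @ 10: {1,2,3,4,5,6,7,8,9,10}  (accept∈set)
final: {1,2,3,4,5,6,7,8,9,10}; accept 5 in set

Answer: ACCEPT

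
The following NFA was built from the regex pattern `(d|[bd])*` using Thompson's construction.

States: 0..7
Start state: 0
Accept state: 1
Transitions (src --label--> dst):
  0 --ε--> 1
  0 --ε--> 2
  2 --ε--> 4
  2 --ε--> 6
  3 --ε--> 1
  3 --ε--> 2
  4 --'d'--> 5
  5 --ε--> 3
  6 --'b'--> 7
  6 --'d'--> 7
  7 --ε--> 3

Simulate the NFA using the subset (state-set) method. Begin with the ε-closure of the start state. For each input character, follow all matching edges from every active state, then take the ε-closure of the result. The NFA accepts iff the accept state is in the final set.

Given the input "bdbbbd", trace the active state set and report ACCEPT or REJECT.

Answer: ACCEPT

Trace:
S₀ = ε-closure({0}) = {0,1,2,4,6}
'b' @ 1: {1,2,3,4,6,7}  [accepting]
'd' @ 2: {1,2,3,4,5,6,7}  [accepting]
'b' @ 3: {1,2,3,4,6,7}  [accepting]
'b' @ 4: {1,2,3,4,6,7}  [accepting]
'b' @ 5: {1,2,3,4,6,7}  [accepting]
'd' @ 6: {1,2,3,4,5,6,7}  [accepting]
after full input: {1,2,3,4,5,6,7}  (accept=1 in)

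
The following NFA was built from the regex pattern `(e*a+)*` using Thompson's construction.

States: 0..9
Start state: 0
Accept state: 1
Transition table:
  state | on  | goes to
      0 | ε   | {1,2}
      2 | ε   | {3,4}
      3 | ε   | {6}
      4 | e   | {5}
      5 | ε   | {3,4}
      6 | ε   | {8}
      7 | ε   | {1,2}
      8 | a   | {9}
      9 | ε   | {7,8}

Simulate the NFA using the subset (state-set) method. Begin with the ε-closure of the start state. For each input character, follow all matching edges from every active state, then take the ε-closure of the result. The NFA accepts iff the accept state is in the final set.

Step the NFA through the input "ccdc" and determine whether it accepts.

initial (ε-close {0}): {0,1,2,3,4,6,8}
'c' @ 1: {}  — state set empty
rest 'cdc' ignored (set empty)
final: {}; accept 1 not in set

Answer: REJECT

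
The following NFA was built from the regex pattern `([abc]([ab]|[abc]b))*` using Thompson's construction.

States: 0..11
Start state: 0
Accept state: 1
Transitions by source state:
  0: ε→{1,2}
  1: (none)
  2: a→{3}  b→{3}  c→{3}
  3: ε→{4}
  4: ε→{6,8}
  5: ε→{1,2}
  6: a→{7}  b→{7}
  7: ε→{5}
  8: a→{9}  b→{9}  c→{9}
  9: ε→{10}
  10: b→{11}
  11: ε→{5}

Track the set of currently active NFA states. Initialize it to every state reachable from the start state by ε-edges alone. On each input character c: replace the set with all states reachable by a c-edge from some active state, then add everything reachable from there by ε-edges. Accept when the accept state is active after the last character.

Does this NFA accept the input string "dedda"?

Answer: REJECT

Derivation:
initial (ε-close {0}): {0,1,2}
'd' @ 1: {}  — no active states
rest 'edda' ignored (set empty)
end set {} — state 1 not in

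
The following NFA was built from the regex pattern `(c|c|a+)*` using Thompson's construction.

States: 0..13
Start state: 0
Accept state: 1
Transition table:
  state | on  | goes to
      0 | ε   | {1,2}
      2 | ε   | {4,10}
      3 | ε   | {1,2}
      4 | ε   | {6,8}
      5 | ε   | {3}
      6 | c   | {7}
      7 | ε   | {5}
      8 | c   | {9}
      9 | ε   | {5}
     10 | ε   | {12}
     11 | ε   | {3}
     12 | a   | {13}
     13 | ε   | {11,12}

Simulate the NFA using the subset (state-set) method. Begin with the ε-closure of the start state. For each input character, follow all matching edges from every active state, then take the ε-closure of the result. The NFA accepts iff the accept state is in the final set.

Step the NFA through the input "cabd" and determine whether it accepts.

Answer: REJECT

Steps:
S₀ = ε-closure({0}) = {0,1,2,4,6,8,10,12}
'c' @ 1: {1,2,3,4,5,6,7,8,9,10,12}  [accepting]
'a' @ 2: {1,2,3,4,6,8,10,11,12,13}  [accepting]
'b' @ 3: {}  — state set empty
rest 'd' ignored (set empty)
final: {}; accept 1 not in set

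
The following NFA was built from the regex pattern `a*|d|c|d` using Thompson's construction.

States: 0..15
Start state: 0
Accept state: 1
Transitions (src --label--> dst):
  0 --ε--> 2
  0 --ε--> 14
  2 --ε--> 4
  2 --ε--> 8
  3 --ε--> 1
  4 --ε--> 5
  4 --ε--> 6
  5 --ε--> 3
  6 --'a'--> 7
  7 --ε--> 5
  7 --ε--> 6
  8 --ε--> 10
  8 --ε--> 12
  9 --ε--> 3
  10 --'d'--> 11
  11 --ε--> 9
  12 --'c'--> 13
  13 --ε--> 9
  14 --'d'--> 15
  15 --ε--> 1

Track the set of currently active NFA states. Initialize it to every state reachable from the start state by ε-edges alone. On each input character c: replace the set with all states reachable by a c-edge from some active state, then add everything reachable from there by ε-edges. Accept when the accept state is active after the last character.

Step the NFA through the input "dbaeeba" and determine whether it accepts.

Answer: REJECT

Steps:
initial (ε-close {0}): {0,1,2,3,4,5,6,8,10,12,14}
'd' @ 1: {1,3,9,11,15}  [accepting]
'b' @ 2: {}  — no active states
rest 'aeeba' ignored (set empty)
end set {} — state 1 not in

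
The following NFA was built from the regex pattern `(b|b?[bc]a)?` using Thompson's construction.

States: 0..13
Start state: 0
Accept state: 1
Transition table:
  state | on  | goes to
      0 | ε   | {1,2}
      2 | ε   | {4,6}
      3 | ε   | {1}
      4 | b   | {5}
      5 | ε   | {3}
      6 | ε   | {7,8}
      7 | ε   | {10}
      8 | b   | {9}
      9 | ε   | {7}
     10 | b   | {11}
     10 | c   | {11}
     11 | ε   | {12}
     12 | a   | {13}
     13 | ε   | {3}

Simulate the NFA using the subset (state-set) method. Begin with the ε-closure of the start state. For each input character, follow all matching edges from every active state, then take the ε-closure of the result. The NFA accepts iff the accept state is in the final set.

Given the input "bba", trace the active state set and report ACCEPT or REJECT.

start: ε-closure({0}) = {0,1,2,4,6,7,8,10}
'b' @ 1: {1,3,5,7,9,10,11,12}  (accept∈set)
'b' @ 2: {11,12}
'a' @ 3: {1,3,13}  (accept∈set)
final: {1,3,13}; accept 1 in set

Answer: ACCEPT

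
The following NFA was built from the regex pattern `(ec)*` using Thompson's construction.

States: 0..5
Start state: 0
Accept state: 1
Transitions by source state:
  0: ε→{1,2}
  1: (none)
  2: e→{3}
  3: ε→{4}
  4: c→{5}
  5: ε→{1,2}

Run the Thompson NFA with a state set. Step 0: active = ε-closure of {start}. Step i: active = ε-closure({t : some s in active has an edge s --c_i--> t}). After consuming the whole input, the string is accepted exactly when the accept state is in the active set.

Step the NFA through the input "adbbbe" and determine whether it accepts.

Answer: REJECT

Derivation:
start: ε-closure({0}) = {0,1,2}
'a' @ 1: {}  — no active states
rest 'dbbbe' ignored (set empty)
end set {} — state 1 not in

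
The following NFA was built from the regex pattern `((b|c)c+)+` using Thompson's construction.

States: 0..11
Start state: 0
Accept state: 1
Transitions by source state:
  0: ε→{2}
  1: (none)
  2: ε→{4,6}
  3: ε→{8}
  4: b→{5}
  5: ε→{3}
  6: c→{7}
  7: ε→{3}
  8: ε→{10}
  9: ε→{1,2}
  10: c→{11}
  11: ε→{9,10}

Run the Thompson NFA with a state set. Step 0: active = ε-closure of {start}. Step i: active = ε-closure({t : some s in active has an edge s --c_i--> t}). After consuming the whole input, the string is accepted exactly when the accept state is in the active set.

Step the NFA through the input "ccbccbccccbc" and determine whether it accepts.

start: ε-closure({0}) = {0,2,4,6}
'c' @ 1: {3,7,8,10}
'c' @ 2: {1,2,4,6,9,10,11}  (accept∈set)
'b' @ 3: {3,5,8,10}
'c' @ 4: {1,2,4,6,9,10,11}  (accept∈set)
'c' @ 5: {1,2,3,4,6,7,8,9,10,11}  (accept∈set)
'b' @ 6: {3,5,8,10}
'c' @ 7: {1,2,4,6,9,10,11}  (accept∈set)
'c' @ 8: {1,2,3,4,6,7,8,9,10,11}  (accept∈set)
'c' @ 9: {1,2,3,4,6,7,8,9,10,11}  (accept∈set)
'c' @ 10: {1,2,3,4,6,7,8,9,10,11}  (accept∈set)
'b' @ 11: {3,5,8,10}
'c' @ 12: {1,2,4,6,9,10,11}  (accept∈set)
end set {1,2,4,6,9,10,11} — state 1 in

Answer: ACCEPT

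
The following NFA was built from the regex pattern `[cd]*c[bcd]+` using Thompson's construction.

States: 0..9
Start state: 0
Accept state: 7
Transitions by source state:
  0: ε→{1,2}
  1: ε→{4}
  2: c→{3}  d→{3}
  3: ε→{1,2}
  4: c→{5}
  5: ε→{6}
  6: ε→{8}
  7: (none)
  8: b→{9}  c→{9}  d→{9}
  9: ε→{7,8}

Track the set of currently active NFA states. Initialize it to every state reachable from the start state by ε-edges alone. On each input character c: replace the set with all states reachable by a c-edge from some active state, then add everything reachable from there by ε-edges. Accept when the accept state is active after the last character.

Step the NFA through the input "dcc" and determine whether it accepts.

S₀ = ε-closure({0}) = {0,1,2,4}
'd' @ 1: {1,2,3,4}
'c' @ 2: {1,2,3,4,5,6,8}
'c' @ 3: {1,2,3,4,5,6,7,8,9}  ✓accept
after full input: {1,2,3,4,5,6,7,8,9}  (accept=7 in)

Answer: ACCEPT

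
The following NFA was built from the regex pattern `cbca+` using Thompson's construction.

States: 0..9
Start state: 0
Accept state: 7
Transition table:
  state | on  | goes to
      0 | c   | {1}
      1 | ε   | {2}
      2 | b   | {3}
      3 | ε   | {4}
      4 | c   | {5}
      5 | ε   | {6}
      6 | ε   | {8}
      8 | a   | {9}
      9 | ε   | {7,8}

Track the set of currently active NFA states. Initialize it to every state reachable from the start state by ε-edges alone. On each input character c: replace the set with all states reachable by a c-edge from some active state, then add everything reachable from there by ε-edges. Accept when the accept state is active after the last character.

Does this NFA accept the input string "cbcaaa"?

Answer: ACCEPT

Trace:
initial (ε-close {0}): {0}
'c' @ 1: {1,2}
'b' @ 2: {3,4}
'c' @ 3: {5,6,8}
'a' @ 4: {7,8,9}  [accepting]
'a' @ 5: {7,8,9}  [accepting]
'a' @ 6: {7,8,9}  [accepting]
end set {7,8,9} — state 7 in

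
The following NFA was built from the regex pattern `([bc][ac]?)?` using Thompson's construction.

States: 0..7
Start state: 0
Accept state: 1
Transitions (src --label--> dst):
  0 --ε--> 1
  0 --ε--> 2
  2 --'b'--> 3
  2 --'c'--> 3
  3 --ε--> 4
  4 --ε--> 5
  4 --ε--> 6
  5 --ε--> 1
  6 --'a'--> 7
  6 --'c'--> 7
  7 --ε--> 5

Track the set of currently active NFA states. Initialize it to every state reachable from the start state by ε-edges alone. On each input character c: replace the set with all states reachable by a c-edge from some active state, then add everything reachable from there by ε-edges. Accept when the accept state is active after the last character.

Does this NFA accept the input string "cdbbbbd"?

initial (ε-close {0}): {0,1,2}
'c' @ 1: {1,3,4,5,6}  (accept∈set)
'd' @ 2: {}  — state set empty
rest 'bbbbd' ignored (set empty)
final: {}; accept 1 not in set

Answer: REJECT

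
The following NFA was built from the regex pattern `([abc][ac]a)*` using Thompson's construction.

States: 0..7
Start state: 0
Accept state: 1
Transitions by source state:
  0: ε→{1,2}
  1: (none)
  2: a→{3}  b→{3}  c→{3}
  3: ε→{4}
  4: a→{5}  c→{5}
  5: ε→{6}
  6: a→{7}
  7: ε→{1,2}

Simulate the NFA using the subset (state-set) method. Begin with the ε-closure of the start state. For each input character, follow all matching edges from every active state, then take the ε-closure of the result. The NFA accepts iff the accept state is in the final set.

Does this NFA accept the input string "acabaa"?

Answer: ACCEPT

Steps:
start: ε-closure({0}) = {0,1,2}
'a' @ 1: {3,4}
'c' @ 2: {5,6}
'a' @ 3: {1,2,7}  [accepting]
'b' @ 4: {3,4}
'a' @ 5: {5,6}
'a' @ 6: {1,2,7}  [accepting]
end set {1,2,7} — state 1 in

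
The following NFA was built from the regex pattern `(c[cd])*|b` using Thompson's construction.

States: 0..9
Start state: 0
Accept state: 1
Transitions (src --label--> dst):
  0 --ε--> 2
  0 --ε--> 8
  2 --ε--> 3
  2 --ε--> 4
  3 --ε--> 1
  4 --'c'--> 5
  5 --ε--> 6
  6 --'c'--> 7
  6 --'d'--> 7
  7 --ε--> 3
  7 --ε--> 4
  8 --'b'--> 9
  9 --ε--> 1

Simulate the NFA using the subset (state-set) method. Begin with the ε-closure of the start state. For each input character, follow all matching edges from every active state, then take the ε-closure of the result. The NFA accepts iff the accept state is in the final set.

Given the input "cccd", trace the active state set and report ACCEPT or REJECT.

start: ε-closure({0}) = {0,1,2,3,4,8}
'c' @ 1: {5,6}
'c' @ 2: {1,3,4,7}  ✓accept
'c' @ 3: {5,6}
'd' @ 4: {1,3,4,7}  ✓accept
end set {1,3,4,7} — state 1 in

Answer: ACCEPT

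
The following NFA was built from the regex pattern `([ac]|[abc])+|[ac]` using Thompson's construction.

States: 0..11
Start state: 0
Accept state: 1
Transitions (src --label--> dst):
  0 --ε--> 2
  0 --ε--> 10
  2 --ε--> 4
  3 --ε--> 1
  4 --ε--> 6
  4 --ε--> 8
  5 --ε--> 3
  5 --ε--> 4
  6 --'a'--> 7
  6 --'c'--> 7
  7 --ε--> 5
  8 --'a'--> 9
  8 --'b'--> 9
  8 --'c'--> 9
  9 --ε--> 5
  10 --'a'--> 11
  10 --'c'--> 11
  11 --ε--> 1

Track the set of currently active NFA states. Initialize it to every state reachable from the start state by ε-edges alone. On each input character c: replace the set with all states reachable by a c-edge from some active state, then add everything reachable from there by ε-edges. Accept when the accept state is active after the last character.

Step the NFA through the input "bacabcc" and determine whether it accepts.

Answer: ACCEPT

Trace:
initial (ε-close {0}): {0,2,4,6,8,10}
'b' @ 1: {1,3,4,5,6,8,9}  ✓accept
'a' @ 2: {1,3,4,5,6,7,8,9}  ✓accept
'c' @ 3: {1,3,4,5,6,7,8,9}  ✓accept
'a' @ 4: {1,3,4,5,6,7,8,9}  ✓accept
'b' @ 5: {1,3,4,5,6,8,9}  ✓accept
'c' @ 6: {1,3,4,5,6,7,8,9}  ✓accept
'c' @ 7: {1,3,4,5,6,7,8,9}  ✓accept
end set {1,3,4,5,6,7,8,9} — state 1 in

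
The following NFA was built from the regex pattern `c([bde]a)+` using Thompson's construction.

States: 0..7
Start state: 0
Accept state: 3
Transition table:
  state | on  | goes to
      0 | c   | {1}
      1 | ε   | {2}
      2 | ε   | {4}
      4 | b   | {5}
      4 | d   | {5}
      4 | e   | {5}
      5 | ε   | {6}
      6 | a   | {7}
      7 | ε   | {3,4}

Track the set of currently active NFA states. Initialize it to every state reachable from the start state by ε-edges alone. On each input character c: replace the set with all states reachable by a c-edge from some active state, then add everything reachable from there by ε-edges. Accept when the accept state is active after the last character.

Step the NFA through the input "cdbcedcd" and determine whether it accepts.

S₀ = ε-closure({0}) = {0}
'c' @ 1: {1,2,4}
'd' @ 2: {5,6}
'b' @ 3: {}  — no active states
rest 'cedcd' ignored (set empty)
end set {} — state 3 not in

Answer: REJECT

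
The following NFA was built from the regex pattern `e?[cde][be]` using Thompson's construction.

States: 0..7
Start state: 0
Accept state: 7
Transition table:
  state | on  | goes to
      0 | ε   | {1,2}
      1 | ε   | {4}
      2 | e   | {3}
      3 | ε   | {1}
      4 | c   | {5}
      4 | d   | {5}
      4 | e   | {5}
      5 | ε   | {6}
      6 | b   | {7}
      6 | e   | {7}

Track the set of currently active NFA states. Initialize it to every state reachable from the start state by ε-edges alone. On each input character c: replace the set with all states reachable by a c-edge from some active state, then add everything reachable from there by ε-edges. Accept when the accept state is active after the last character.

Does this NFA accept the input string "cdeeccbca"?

S₀ = ε-closure({0}) = {0,1,2,4}
'c' @ 1: {5,6}
'd' @ 2: {}  — state set empty
rest 'eeccbca' ignored (set empty)
end set {} — state 7 not in

Answer: REJECT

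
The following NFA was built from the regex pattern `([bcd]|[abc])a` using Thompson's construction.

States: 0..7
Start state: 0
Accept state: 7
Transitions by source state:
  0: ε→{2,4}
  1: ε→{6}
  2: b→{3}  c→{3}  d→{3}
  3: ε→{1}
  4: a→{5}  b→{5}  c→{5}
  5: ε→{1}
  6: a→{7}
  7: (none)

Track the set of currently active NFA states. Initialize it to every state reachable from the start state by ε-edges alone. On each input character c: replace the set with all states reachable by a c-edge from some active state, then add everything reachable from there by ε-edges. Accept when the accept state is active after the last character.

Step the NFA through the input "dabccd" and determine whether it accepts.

S₀ = ε-closure({0}) = {0,2,4}
'd' @ 1: {1,3,6}
'a' @ 2: {7}  (accept∈set)
'b' @ 3: {}  — no active states
rest 'ccd' ignored (set empty)
final: {}; accept 7 not in set

Answer: REJECT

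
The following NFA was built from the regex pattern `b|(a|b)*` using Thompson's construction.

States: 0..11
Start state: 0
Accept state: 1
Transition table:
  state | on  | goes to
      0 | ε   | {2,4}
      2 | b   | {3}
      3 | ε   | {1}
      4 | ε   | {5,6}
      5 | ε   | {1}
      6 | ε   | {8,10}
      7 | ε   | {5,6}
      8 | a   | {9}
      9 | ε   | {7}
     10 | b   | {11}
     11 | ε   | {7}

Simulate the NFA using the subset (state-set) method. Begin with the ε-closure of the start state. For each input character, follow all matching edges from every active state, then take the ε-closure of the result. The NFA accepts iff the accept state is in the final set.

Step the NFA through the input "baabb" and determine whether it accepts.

S₀ = ε-closure({0}) = {0,1,2,4,5,6,8,10}
'b' @ 1: {1,3,5,6,7,8,10,11}  (accept∈set)
'a' @ 2: {1,5,6,7,8,9,10}  (accept∈set)
'a' @ 3: {1,5,6,7,8,9,10}  (accept∈set)
'b' @ 4: {1,5,6,7,8,10,11}  (accept∈set)
'b' @ 5: {1,5,6,7,8,10,11}  (accept∈set)
after full input: {1,5,6,7,8,10,11}  (accept=1 in)

Answer: ACCEPT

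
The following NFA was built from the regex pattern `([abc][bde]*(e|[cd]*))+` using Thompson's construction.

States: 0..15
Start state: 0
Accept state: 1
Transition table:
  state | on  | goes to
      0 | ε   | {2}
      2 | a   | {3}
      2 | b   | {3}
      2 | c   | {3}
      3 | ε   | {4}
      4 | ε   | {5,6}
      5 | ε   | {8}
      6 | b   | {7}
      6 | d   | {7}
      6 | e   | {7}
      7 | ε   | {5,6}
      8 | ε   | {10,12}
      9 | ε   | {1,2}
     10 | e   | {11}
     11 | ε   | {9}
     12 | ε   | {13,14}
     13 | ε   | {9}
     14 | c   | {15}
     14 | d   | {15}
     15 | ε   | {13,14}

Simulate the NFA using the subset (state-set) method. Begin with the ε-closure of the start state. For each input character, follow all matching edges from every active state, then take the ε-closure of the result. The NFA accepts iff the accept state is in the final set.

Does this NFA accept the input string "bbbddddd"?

start: ε-closure({0}) = {0,2}
'b' @ 1: {1,2,3,4,5,6,8,9,10,12,13,14}  (accept∈set)
'b' @ 2: {1,2,3,4,5,6,7,8,9,10,12,13,14}  (accept∈set)
'b' @ 3: {1,2,3,4,5,6,7,8,9,10,12,13,14}  (accept∈set)
'd' @ 4: {1,2,5,6,7,8,9,10,12,13,14,15}  (accept∈set)
'd' @ 5: {1,2,5,6,7,8,9,10,12,13,14,15}  (accept∈set)
'd' @ 6: {1,2,5,6,7,8,9,10,12,13,14,15}  (accept∈set)
'd' @ 7: {1,2,5,6,7,8,9,10,12,13,14,15}  (accept∈set)
'd' @ 8: {1,2,5,6,7,8,9,10,12,13,14,15}  (accept∈set)
final: {1,2,5,6,7,8,9,10,12,13,14,15}; accept 1 in set

Answer: ACCEPT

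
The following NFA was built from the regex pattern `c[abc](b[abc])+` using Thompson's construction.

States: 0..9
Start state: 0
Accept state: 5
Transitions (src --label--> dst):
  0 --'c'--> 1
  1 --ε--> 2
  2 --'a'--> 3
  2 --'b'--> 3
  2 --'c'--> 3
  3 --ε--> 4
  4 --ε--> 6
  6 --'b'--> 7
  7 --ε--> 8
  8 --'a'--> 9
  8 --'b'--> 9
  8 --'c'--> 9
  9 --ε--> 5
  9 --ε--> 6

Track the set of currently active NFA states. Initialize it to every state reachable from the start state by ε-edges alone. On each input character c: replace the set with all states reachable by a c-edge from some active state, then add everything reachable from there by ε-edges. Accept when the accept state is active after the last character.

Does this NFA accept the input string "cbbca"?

Answer: REJECT

Derivation:
S₀ = ε-closure({0}) = {0}
'c' @ 1: {1,2}
'b' @ 2: {3,4,6}
'b' @ 3: {7,8}
'c' @ 4: {5,6,9}  (accept∈set)
'a' @ 5: {}  — no active states
end set {} — state 5 not in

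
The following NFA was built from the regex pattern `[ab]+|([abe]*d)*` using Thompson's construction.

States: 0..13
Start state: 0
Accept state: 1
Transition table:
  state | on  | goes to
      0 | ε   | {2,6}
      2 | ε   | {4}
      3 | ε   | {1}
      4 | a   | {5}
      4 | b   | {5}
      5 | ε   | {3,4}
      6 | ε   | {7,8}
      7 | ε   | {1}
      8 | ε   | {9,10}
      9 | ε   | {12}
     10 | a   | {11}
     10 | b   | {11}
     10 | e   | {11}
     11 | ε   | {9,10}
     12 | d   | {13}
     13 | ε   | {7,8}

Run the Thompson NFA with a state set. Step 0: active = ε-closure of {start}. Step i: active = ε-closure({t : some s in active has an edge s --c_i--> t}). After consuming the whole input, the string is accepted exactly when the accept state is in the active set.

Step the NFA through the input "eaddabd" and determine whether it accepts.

Answer: ACCEPT

Steps:
start: ε-closure({0}) = {0,1,2,4,6,7,8,9,10,12}
'e' @ 1: {9,10,11,12}
'a' @ 2: {9,10,11,12}
'd' @ 3: {1,7,8,9,10,12,13}  [accepting]
'd' @ 4: {1,7,8,9,10,12,13}  [accepting]
'a' @ 5: {9,10,11,12}
'b' @ 6: {9,10,11,12}
'd' @ 7: {1,7,8,9,10,12,13}  [accepting]
end set {1,7,8,9,10,12,13} — state 1 in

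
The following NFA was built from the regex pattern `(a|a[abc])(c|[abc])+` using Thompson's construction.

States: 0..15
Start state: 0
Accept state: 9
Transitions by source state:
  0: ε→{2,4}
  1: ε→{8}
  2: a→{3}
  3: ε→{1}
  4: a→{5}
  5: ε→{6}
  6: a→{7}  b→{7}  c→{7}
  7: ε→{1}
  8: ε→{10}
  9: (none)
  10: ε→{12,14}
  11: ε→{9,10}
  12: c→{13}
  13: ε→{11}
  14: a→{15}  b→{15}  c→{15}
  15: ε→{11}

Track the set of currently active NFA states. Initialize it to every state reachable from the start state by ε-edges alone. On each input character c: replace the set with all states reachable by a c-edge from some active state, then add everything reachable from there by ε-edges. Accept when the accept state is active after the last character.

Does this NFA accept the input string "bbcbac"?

start: ε-closure({0}) = {0,2,4}
'b' @ 1: {}  — dead — no transitions
rest 'bcbac' ignored (set empty)
final: {}; accept 9 not in set

Answer: REJECT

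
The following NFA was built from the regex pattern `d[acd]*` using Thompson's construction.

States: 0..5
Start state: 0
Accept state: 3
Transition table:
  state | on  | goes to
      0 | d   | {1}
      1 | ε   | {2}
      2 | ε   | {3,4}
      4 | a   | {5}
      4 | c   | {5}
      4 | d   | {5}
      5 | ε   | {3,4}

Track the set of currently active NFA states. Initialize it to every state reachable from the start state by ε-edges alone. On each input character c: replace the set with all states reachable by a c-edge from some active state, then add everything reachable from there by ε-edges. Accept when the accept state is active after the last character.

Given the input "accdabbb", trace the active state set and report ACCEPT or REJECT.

initial (ε-close {0}): {0}
'a' @ 1: {}  — state set empty
rest 'ccdabbb' ignored (set empty)
end set {} — state 3 not in

Answer: REJECT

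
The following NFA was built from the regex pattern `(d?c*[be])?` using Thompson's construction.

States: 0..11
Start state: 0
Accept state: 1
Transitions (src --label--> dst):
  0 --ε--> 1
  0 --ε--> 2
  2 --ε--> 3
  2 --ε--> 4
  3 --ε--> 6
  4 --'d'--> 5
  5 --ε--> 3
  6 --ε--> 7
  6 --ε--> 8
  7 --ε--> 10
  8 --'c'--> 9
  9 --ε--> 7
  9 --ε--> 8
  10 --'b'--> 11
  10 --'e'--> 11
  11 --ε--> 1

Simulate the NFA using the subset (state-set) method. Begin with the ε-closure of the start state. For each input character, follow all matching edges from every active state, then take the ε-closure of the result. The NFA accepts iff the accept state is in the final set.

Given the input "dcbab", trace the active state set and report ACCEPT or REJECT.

Answer: REJECT

Steps:
start: ε-closure({0}) = {0,1,2,3,4,6,7,8,10}
'd' @ 1: {3,5,6,7,8,10}
'c' @ 2: {7,8,9,10}
'b' @ 3: {1,11}  ✓accept
'a' @ 4: {}  — state set empty
rest 'b' ignored (set empty)
after full input: {}  (accept=1 not in)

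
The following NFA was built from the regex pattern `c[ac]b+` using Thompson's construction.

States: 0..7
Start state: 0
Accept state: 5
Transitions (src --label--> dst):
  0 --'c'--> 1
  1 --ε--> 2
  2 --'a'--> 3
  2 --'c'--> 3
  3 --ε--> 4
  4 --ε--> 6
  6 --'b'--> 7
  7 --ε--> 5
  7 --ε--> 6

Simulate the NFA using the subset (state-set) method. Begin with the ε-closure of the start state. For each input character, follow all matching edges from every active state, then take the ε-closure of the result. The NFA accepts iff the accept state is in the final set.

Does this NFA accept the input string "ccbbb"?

Answer: ACCEPT

Steps:
initial (ε-close {0}): {0}
'c' @ 1: {1,2}
'c' @ 2: {3,4,6}
'b' @ 3: {5,6,7}  ✓accept
'b' @ 4: {5,6,7}  ✓accept
'b' @ 5: {5,6,7}  ✓accept
after full input: {5,6,7}  (accept=5 in)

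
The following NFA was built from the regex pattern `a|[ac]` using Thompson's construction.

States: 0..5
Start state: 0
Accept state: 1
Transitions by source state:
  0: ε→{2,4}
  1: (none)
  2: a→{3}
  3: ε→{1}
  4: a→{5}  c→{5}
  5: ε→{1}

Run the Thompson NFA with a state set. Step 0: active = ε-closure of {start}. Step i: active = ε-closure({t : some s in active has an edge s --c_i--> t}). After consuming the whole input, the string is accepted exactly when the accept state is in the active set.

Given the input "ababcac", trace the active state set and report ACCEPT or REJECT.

S₀ = ε-closure({0}) = {0,2,4}
'a' @ 1: {1,3,5}  (accept∈set)
'b' @ 2: {}  — no active states
rest 'abcac' ignored (set empty)
end set {} — state 1 not in

Answer: REJECT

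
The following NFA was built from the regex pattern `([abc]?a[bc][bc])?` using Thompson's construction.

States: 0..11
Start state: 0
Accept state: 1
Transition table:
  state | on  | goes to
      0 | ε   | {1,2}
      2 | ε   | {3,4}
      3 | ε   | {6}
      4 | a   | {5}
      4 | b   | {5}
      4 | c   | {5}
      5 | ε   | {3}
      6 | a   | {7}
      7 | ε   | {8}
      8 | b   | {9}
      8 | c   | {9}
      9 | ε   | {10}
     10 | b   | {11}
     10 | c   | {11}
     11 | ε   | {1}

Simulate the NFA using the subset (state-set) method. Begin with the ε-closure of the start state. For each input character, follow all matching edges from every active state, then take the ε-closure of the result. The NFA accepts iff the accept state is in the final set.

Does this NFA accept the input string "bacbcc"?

Answer: REJECT

Steps:
initial (ε-close {0}): {0,1,2,3,4,6}
'b' @ 1: {3,5,6}
'a' @ 2: {7,8}
'c' @ 3: {9,10}
'b' @ 4: {1,11}  [accepting]
'c' @ 5: {}  — no active states
rest 'c' ignored (set empty)
end set {} — state 1 not in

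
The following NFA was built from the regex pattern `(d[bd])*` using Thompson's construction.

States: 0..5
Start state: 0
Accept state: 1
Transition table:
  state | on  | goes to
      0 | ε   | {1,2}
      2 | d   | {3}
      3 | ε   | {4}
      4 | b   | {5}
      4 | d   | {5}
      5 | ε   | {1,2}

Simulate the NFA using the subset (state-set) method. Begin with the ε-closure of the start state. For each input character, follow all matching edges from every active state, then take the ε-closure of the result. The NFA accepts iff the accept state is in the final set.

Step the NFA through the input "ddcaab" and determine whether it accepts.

S₀ = ε-closure({0}) = {0,1,2}
'd' @ 1: {3,4}
'd' @ 2: {1,2,5}  (accept∈set)
'c' @ 3: {}  — dead — no transitions
rest 'aab' ignored (set empty)
after full input: {}  (accept=1 not in)

Answer: REJECT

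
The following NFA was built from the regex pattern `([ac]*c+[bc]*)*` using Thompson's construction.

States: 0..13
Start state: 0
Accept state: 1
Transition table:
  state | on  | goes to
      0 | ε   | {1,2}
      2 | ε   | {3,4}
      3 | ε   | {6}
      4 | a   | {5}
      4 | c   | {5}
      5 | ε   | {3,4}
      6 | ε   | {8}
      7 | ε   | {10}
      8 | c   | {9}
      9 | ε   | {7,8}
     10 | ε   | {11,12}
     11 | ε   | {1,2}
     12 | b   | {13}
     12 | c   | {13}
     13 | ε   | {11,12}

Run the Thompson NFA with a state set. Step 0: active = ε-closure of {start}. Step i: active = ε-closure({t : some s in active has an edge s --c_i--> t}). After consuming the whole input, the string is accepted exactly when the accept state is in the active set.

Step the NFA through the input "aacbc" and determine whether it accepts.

S₀ = ε-closure({0}) = {0,1,2,3,4,6,8}
'a' @ 1: {3,4,5,6,8}
'a' @ 2: {3,4,5,6,8}
'c' @ 3: {1,2,3,4,5,6,7,8,9,10,11,12}  ✓accept
'b' @ 4: {1,2,3,4,6,8,11,12,13}  ✓accept
'c' @ 5: {1,2,3,4,5,6,7,8,9,10,11,12,13}  ✓accept
end set {1,2,3,4,5,6,7,8,9,10,11,12,13} — state 1 in

Answer: ACCEPT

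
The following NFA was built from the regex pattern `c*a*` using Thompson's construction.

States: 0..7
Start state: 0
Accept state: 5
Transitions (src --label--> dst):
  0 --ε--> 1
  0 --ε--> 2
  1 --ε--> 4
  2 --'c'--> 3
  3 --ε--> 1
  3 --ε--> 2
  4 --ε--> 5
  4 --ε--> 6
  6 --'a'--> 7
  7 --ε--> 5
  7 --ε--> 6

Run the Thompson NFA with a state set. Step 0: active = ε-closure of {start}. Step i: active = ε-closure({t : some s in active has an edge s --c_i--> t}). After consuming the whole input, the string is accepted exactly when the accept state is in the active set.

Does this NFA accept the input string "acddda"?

start: ε-closure({0}) = {0,1,2,4,5,6}
'a' @ 1: {5,6,7}  ✓accept
'c' @ 2: {}  — no active states
rest 'ddda' ignored (set empty)
final: {}; accept 5 not in set

Answer: REJECT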